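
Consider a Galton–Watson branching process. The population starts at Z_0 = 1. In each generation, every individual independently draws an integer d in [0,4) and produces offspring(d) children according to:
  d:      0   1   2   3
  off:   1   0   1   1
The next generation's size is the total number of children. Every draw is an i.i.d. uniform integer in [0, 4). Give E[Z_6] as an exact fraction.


Outcome values over d=0..3: [1, 0, 1, 1]
Σy = 3, Σy² = 3, M = 4
μ = 3/4 = 3/4,  σ² = 3/4 − (3/4)² = 3/16
E[Z_0] = 1
E[Z_1] = 3/4·E[Z_0] = 3/4
E[Z_2] = 3/4·E[Z_1] = 9/16
E[Z_3] = 3/4·E[Z_2] = 27/64
E[Z_4] = 3/4·E[Z_3] = 81/256
E[Z_5] = 3/4·E[Z_4] = 243/1024
E[Z_6] = 3/4·E[Z_5] = 729/4096

729/4096


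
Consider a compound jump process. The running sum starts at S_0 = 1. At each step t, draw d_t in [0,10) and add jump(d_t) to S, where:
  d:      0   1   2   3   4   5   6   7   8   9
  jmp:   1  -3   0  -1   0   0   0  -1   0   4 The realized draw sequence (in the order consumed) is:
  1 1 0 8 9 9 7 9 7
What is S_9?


6

t=0: S=1, d=1, jump=-3, S_1=-2
t=1: S=-2, d=1, jump=-3, S_2=-5
t=2: S=-5, d=0, jump=1, S_3=-4
t=3: S=-4, d=8, jump=0, S_4=-4
t=4: S=-4, d=9, jump=4, S_5=0
t=5: S=0, d=9, jump=4, S_6=4
t=6: S=4, d=7, jump=-1, S_7=3
t=7: S=3, d=9, jump=4, S_8=7
t=8: S=7, d=7, jump=-1, S_9=6


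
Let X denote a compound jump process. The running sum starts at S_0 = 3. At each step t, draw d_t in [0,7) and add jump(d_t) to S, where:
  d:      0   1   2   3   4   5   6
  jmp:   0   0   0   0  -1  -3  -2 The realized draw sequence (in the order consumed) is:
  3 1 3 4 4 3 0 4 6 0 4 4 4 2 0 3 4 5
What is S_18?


-9

t=0: S=3, d=3, jump=0, S_1=3
t=1: S=3, d=1, jump=0, S_2=3
t=2: S=3, d=3, jump=0, S_3=3
t=3: S=3, d=4, jump=-1, S_4=2
t=4: S=2, d=4, jump=-1, S_5=1
t=5: S=1, d=3, jump=0, S_6=1
t=6: S=1, d=0, jump=0, S_7=1
t=7: S=1, d=4, jump=-1, S_8=0
t=8: S=0, d=6, jump=-2, S_9=-2
t=9: S=-2, d=0, jump=0, S_10=-2
t=10: S=-2, d=4, jump=-1, S_11=-3
t=11: S=-3, d=4, jump=-1, S_12=-4
t=12: S=-4, d=4, jump=-1, S_13=-5
t=13: S=-5, d=2, jump=0, S_14=-5
t=14: S=-5, d=0, jump=0, S_15=-5
t=15: S=-5, d=3, jump=0, S_16=-5
t=16: S=-5, d=4, jump=-1, S_17=-6
t=17: S=-6, d=5, jump=-3, S_18=-9


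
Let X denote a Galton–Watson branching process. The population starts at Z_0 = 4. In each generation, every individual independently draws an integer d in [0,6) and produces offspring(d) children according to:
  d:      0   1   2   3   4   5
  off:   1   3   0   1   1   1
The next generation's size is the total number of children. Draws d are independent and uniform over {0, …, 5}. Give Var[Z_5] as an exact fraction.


Outcome values over d=0..5: [1, 3, 0, 1, 1, 1]
Σy = 7, Σy² = 13, M = 6
μ = 7/6 = 7/6,  σ² = 13/6 − (7/6)² = 29/36
V_0 = 0, E_0 = 4
V_1 = 29/36·E_0 + (7/6)²·V_0 = 29/9;  E_1 = 14/3
V_2 = 29/36·E_1 + (7/6)²·V_1 = 2639/324;  E_2 = 49/9
V_3 = 29/36·E_2 + (7/6)²·V_2 = 180467/11664;  E_3 = 343/54
V_4 = 29/36·E_3 + (7/6)²·V_3 = 10991435/419904;  E_4 = 2401/324
V_5 = 29/36·E_4 + (7/6)²·V_4 = 628819499/15116544;  E_5 = 16807/1944

628819499/15116544


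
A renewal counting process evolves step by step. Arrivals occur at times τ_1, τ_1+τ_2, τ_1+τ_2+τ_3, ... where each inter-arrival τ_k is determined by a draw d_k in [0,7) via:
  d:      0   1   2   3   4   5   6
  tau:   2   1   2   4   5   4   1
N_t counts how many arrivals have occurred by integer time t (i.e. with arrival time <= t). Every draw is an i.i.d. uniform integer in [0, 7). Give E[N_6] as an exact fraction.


Inter-arrival values over d=0..6: [2, 1, 2, 4, 5, 4, 1]
Each d has probability 1/7, so the pmf of τ is: f(1) = 2/7, f(2) = 2/7, f(4) = 2/7, f(5) = 1/7
Renewal equation for m(n) = E[N_n]: condition on τ_1 = k (if k <= n, one arrival plus a fresh copy on the remaining n−k steps): m(n) = F(n) + Σ_{k<=n} f(k)·m(n−k), where F(n) = P(τ <= n) and m(0) = 0
m(1) = F(1) = 2/7
m(2) = F(2) + f(1)·m(1) = 4/7 + 2/7·2/7 = 32/49
m(3) = F(3) + f(1)·m(2) + f(2)·m(1) = 4/7 + 2/7·32/49 + 2/7·2/7 = 288/343
m(4) = F(4) + f(1)·m(3) + f(2)·m(2) = 6/7 + 2/7·288/343 + 2/7·32/49 = 3082/2401
m(5) = F(5) + f(1)·m(4) + f(2)·m(3) + f(4)·m(1) = 1 + 2/7·3082/2401 + 2/7·288/343 + 2/7·2/7 = 28375/16807
m(6) = F(6) + f(1)·m(5) + f(2)·m(4) + f(4)·m(2) + f(5)·m(1) = 1 + 2/7·28375/16807 + 2/7·3082/2401 + 2/7·32/49 + 1/7·2/7 = 244301/117649
E[N_6] = m(6) = 244301/117649

244301/117649


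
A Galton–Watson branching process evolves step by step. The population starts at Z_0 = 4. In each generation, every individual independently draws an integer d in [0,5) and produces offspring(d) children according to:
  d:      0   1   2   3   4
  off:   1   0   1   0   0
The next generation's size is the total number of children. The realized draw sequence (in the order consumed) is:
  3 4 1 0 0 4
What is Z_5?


gen 0: Z_0=4, draws=[3, 4, 1, 0], offspring=[0, 0, 0, 1], Z_1=1
gen 1: Z_1=1, draws=[0], offspring=[1], Z_2=1
gen 2: Z_2=1, draws=[4], offspring=[0], Z_3=0
gen 3: Z_3=0, draws=[], offspring=[], Z_4=0
gen 4: Z_4=0, draws=[], offspring=[], Z_5=0

0


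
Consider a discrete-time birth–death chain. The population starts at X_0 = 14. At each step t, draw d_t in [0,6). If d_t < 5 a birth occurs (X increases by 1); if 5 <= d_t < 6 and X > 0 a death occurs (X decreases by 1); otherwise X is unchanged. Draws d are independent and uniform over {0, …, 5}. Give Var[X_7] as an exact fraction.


X can drop by at most 1 per step and X_0 = 14 > T = 7, so X_t >= 14 − t >= 7 > 0 for every t <= 7: the floor at 0 (the 'and X > 0' condition) never binds. Hence X_7 = X_0 + Σ_{t<7} Y_t with i.i.d. increments Y_t = y(d_t) ∈ {+1, −1, 0}.
Outcome values over d=0..5: [1, 1, 1, 1, 1, -1]
Σy = 4, Σy² = 6, M = 6
μ = 4/6 = 2/3,  σ² = 6/6 − (2/3)² = 5/9
Independent increments: Var[X_7] = 7·σ² = 7·(5/9) = 35/9

35/9


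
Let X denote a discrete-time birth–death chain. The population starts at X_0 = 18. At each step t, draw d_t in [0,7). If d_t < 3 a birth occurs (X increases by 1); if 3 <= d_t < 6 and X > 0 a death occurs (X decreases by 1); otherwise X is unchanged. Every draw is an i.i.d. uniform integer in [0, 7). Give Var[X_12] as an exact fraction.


X can drop by at most 1 per step and X_0 = 18 > T = 12, so X_t >= 18 − t >= 6 > 0 for every t <= 12: the floor at 0 (the 'and X > 0' condition) never binds. Hence X_12 = X_0 + Σ_{t<12} Y_t with i.i.d. increments Y_t = y(d_t) ∈ {+1, −1, 0}.
Outcome values over d=0..6: [1, 1, 1, -1, -1, -1, 0]
Σy = 0, Σy² = 6, M = 7
μ = 0/7 = 0,  σ² = 6/7 − (0)² = 6/7
Independent increments: Var[X_12] = 12·σ² = 12·(6/7) = 72/7

72/7


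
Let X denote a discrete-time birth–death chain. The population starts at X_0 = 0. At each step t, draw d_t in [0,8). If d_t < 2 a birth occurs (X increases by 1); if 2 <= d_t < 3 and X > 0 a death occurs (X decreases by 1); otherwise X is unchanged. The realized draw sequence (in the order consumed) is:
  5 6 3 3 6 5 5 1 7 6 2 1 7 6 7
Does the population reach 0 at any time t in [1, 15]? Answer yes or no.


t=0: X=0, d=5 → hold, X_1=0
t=1: X=0, d=6 → hold, X_2=0
t=2: X=0, d=3 → hold, X_3=0
t=3: X=0, d=3 → hold, X_4=0
t=4: X=0, d=6 → hold, X_5=0
t=5: X=0, d=5 → hold, X_6=0
t=6: X=0, d=5 → hold, X_7=0
t=7: X=0, d=1 → birth, X_8=1
t=8: X=1, d=7 → hold, X_9=1
t=9: X=1, d=6 → hold, X_10=1
t=10: X=1, d=2 → death, X_11=0
t=11: X=0, d=1 → birth, X_12=1
t=12: X=1, d=7 → hold, X_13=1
t=13: X=1, d=6 → hold, X_14=1
t=14: X=1, d=7 → hold, X_15=1

yes


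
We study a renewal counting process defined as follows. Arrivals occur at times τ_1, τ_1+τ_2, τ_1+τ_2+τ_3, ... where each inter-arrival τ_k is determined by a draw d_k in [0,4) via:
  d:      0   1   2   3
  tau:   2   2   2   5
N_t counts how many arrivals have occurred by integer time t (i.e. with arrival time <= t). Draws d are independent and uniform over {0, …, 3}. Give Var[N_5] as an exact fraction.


63/256

Inter-arrival values over d=0..3: [2, 2, 2, 5]
Each d has probability 1/4, so the pmf of τ is: f(2) = 3/4, f(5) = 1/4
Let p_n(j) = P(N_n = j), with p_0 = [1]. Condition on τ_1: p_n(0) = P(τ > n), and for j >= 1, p_n(j) = Σ_{k<=n} f(k)·p_{n−k}(j−1)
p_1 = [1]  (j = 0)
p_2 = [1/4, 3/4]  (j = 0..1)
p_3 = [1/4, 3/4]  (j = 0..1)
p_4 = [1/4, 3/16, 9/16]  (j = 0..2)
p_5 = [0, 7/16, 9/16]  (j = 0..2)
E[N_5] = Σ j·p_5(j) = 25/16;  E[N_5²] = Σ j²·p_5(j) = 43/16
Var[N_5] = 43/16 − (25/16)² = 63/256


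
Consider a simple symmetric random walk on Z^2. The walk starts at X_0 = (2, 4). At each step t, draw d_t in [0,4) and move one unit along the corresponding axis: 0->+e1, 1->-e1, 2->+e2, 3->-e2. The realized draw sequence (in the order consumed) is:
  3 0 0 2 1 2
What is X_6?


(3, 5)

t=0: X=(2, 4), d=3 → -e2, X_1=(2, 3)
t=1: X=(2, 3), d=0 → +e1, X_2=(3, 3)
t=2: X=(3, 3), d=0 → +e1, X_3=(4, 3)
t=3: X=(4, 3), d=2 → +e2, X_4=(4, 4)
t=4: X=(4, 4), d=1 → -e1, X_5=(3, 4)
t=5: X=(3, 4), d=2 → +e2, X_6=(3, 5)


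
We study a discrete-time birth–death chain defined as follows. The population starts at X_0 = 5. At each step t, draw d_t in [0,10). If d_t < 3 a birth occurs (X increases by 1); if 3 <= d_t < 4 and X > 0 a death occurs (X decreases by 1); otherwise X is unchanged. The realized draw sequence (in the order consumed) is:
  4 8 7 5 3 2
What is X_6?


t=0: X=5, d=4 → hold, X_1=5
t=1: X=5, d=8 → hold, X_2=5
t=2: X=5, d=7 → hold, X_3=5
t=3: X=5, d=5 → hold, X_4=5
t=4: X=5, d=3 → death, X_5=4
t=5: X=4, d=2 → birth, X_6=5

5


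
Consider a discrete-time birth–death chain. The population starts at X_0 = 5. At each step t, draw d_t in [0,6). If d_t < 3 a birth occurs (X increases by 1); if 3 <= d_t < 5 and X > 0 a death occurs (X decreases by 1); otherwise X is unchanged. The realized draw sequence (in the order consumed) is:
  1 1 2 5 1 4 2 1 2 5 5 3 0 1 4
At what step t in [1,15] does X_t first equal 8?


3

t=0: X=5, d=1 → birth, X_1=6
t=1: X=6, d=1 → birth, X_2=7
t=2: X=7, d=2 → birth, X_3=8
t=3: X=8, d=5 → hold, X_4=8
t=4: X=8, d=1 → birth, X_5=9
t=5: X=9, d=4 → death, X_6=8
t=6: X=8, d=2 → birth, X_7=9
t=7: X=9, d=1 → birth, X_8=10
t=8: X=10, d=2 → birth, X_9=11
t=9: X=11, d=5 → hold, X_10=11
t=10: X=11, d=5 → hold, X_11=11
t=11: X=11, d=3 → death, X_12=10
t=12: X=10, d=0 → birth, X_13=11
t=13: X=11, d=1 → birth, X_14=12
t=14: X=12, d=4 → death, X_15=11


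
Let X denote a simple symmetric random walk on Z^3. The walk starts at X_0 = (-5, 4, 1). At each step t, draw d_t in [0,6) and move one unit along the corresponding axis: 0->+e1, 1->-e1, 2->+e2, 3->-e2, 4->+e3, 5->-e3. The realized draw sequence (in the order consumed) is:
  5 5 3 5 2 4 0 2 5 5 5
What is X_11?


t=0: X=(-5, 4, 1), d=5 → -e3, X_1=(-5, 4, 0)
t=1: X=(-5, 4, 0), d=5 → -e3, X_2=(-5, 4, -1)
t=2: X=(-5, 4, -1), d=3 → -e2, X_3=(-5, 3, -1)
t=3: X=(-5, 3, -1), d=5 → -e3, X_4=(-5, 3, -2)
t=4: X=(-5, 3, -2), d=2 → +e2, X_5=(-5, 4, -2)
t=5: X=(-5, 4, -2), d=4 → +e3, X_6=(-5, 4, -1)
t=6: X=(-5, 4, -1), d=0 → +e1, X_7=(-4, 4, -1)
t=7: X=(-4, 4, -1), d=2 → +e2, X_8=(-4, 5, -1)
t=8: X=(-4, 5, -1), d=5 → -e3, X_9=(-4, 5, -2)
t=9: X=(-4, 5, -2), d=5 → -e3, X_10=(-4, 5, -3)
t=10: X=(-4, 5, -3), d=5 → -e3, X_11=(-4, 5, -4)

(-4, 5, -4)


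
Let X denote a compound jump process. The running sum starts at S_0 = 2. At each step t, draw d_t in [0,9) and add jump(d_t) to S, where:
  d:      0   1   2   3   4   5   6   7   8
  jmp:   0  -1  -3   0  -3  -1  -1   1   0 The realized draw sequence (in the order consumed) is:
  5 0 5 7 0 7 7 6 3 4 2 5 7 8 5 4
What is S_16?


-8

t=0: S=2, d=5, jump=-1, S_1=1
t=1: S=1, d=0, jump=0, S_2=1
t=2: S=1, d=5, jump=-1, S_3=0
t=3: S=0, d=7, jump=1, S_4=1
t=4: S=1, d=0, jump=0, S_5=1
t=5: S=1, d=7, jump=1, S_6=2
t=6: S=2, d=7, jump=1, S_7=3
t=7: S=3, d=6, jump=-1, S_8=2
t=8: S=2, d=3, jump=0, S_9=2
t=9: S=2, d=4, jump=-3, S_10=-1
t=10: S=-1, d=2, jump=-3, S_11=-4
t=11: S=-4, d=5, jump=-1, S_12=-5
t=12: S=-5, d=7, jump=1, S_13=-4
t=13: S=-4, d=8, jump=0, S_14=-4
t=14: S=-4, d=5, jump=-1, S_15=-5
t=15: S=-5, d=4, jump=-3, S_16=-8


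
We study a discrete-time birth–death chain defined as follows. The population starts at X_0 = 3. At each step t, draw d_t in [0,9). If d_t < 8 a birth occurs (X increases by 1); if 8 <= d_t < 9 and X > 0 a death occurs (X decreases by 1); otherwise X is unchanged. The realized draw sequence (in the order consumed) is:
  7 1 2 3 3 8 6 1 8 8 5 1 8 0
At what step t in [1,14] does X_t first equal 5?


t=0: X=3, d=7 → birth, X_1=4
t=1: X=4, d=1 → birth, X_2=5
t=2: X=5, d=2 → birth, X_3=6
t=3: X=6, d=3 → birth, X_4=7
t=4: X=7, d=3 → birth, X_5=8
t=5: X=8, d=8 → death, X_6=7
t=6: X=7, d=6 → birth, X_7=8
t=7: X=8, d=1 → birth, X_8=9
t=8: X=9, d=8 → death, X_9=8
t=9: X=8, d=8 → death, X_10=7
t=10: X=7, d=5 → birth, X_11=8
t=11: X=8, d=1 → birth, X_12=9
t=12: X=9, d=8 → death, X_13=8
t=13: X=8, d=0 → birth, X_14=9

2


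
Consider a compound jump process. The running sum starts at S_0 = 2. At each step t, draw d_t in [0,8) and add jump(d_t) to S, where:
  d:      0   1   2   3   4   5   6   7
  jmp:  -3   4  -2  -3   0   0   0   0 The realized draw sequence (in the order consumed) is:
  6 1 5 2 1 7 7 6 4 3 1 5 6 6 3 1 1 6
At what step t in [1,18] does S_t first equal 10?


16

t=0: S=2, d=6, jump=0, S_1=2
t=1: S=2, d=1, jump=4, S_2=6
t=2: S=6, d=5, jump=0, S_3=6
t=3: S=6, d=2, jump=-2, S_4=4
t=4: S=4, d=1, jump=4, S_5=8
t=5: S=8, d=7, jump=0, S_6=8
t=6: S=8, d=7, jump=0, S_7=8
t=7: S=8, d=6, jump=0, S_8=8
t=8: S=8, d=4, jump=0, S_9=8
t=9: S=8, d=3, jump=-3, S_10=5
t=10: S=5, d=1, jump=4, S_11=9
t=11: S=9, d=5, jump=0, S_12=9
t=12: S=9, d=6, jump=0, S_13=9
t=13: S=9, d=6, jump=0, S_14=9
t=14: S=9, d=3, jump=-3, S_15=6
t=15: S=6, d=1, jump=4, S_16=10
t=16: S=10, d=1, jump=4, S_17=14
t=17: S=14, d=6, jump=0, S_18=14


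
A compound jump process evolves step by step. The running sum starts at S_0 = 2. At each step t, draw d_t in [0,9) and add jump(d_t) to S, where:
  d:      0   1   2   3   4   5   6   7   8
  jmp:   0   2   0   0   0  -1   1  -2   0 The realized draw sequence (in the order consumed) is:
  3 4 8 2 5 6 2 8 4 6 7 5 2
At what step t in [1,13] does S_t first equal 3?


10

t=0: S=2, d=3, jump=0, S_1=2
t=1: S=2, d=4, jump=0, S_2=2
t=2: S=2, d=8, jump=0, S_3=2
t=3: S=2, d=2, jump=0, S_4=2
t=4: S=2, d=5, jump=-1, S_5=1
t=5: S=1, d=6, jump=1, S_6=2
t=6: S=2, d=2, jump=0, S_7=2
t=7: S=2, d=8, jump=0, S_8=2
t=8: S=2, d=4, jump=0, S_9=2
t=9: S=2, d=6, jump=1, S_10=3
t=10: S=3, d=7, jump=-2, S_11=1
t=11: S=1, d=5, jump=-1, S_12=0
t=12: S=0, d=2, jump=0, S_13=0


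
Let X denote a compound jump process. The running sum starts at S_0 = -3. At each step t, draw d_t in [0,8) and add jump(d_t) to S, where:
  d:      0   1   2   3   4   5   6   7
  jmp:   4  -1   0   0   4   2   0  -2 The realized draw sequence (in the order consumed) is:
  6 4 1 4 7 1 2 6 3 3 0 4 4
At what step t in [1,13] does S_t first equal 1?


2

t=0: S=-3, d=6, jump=0, S_1=-3
t=1: S=-3, d=4, jump=4, S_2=1
t=2: S=1, d=1, jump=-1, S_3=0
t=3: S=0, d=4, jump=4, S_4=4
t=4: S=4, d=7, jump=-2, S_5=2
t=5: S=2, d=1, jump=-1, S_6=1
t=6: S=1, d=2, jump=0, S_7=1
t=7: S=1, d=6, jump=0, S_8=1
t=8: S=1, d=3, jump=0, S_9=1
t=9: S=1, d=3, jump=0, S_10=1
t=10: S=1, d=0, jump=4, S_11=5
t=11: S=5, d=4, jump=4, S_12=9
t=12: S=9, d=4, jump=4, S_13=13


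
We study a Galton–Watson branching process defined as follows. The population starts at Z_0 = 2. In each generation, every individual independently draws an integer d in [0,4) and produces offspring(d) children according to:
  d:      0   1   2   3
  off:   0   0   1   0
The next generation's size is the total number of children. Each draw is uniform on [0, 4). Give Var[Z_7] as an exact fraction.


16383/134217728

Outcome values over d=0..3: [0, 0, 1, 0]
Σy = 1, Σy² = 1, M = 4
μ = 1/4 = 1/4,  σ² = 1/4 − (1/4)² = 3/16
V_0 = 0, E_0 = 2
V_1 = 3/16·E_0 + (1/4)²·V_0 = 3/8;  E_1 = 1/2
V_2 = 3/16·E_1 + (1/4)²·V_1 = 15/128;  E_2 = 1/8
V_3 = 3/16·E_2 + (1/4)²·V_2 = 63/2048;  E_3 = 1/32
V_4 = 3/16·E_3 + (1/4)²·V_3 = 255/32768;  E_4 = 1/128
V_5 = 3/16·E_4 + (1/4)²·V_4 = 1023/524288;  E_5 = 1/512
V_6 = 3/16·E_5 + (1/4)²·V_5 = 4095/8388608;  E_6 = 1/2048
V_7 = 3/16·E_6 + (1/4)²·V_6 = 16383/134217728;  E_7 = 1/8192


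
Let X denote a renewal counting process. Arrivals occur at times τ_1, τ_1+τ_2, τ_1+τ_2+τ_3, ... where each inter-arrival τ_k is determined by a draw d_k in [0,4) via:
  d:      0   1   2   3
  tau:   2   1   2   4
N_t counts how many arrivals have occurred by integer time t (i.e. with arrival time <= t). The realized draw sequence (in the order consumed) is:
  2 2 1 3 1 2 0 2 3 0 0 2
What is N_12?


draw d_1=2: τ_1=2, arrival time A_1=2
draw d_2=2: τ_2=2, arrival time A_2=4
draw d_3=1: τ_3=1, arrival time A_3=5
draw d_4=3: τ_4=4, arrival time A_4=9
draw d_5=1: τ_5=1, arrival time A_5=10
draw d_6=2: τ_6=2, arrival time A_6=12
draw d_7=0: τ_7=2, arrival time A_7=14
draw d_8=2: τ_8=2, arrival time A_8=16
draw d_9=3: τ_9=4, arrival time A_9=20
draw d_10=0: τ_10=2, arrival time A_10=22
draw d_11=0: τ_11=2, arrival time A_11=24
draw d_12=2: τ_12=2, arrival time A_12=26
N_t over t=0..12: 0:0 1:0 2:1 3:1 4:2 5:3 6:3 7:3 8:3 9:4 10:5 11:5 12:6

6


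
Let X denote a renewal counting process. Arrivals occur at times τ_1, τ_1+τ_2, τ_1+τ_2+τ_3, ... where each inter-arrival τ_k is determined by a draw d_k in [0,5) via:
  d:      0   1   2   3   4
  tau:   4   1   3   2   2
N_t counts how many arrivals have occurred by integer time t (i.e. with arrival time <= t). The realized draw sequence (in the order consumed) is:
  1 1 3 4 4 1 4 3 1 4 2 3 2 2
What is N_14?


9

draw d_1=1: τ_1=1, arrival time A_1=1
draw d_2=1: τ_2=1, arrival time A_2=2
draw d_3=3: τ_3=2, arrival time A_3=4
draw d_4=4: τ_4=2, arrival time A_4=6
draw d_5=4: τ_5=2, arrival time A_5=8
draw d_6=1: τ_6=1, arrival time A_6=9
draw d_7=4: τ_7=2, arrival time A_7=11
draw d_8=3: τ_8=2, arrival time A_8=13
draw d_9=1: τ_9=1, arrival time A_9=14
draw d_10=4: τ_10=2, arrival time A_10=16
draw d_11=2: τ_11=3, arrival time A_11=19
draw d_12=3: τ_12=2, arrival time A_12=21
draw d_13=2: τ_13=3, arrival time A_13=24
draw d_14=2: τ_14=3, arrival time A_14=27
N_t over t=0..14: 0:0 1:1 2:2 3:2 4:3 5:3 6:4 7:4 8:5 9:6 10:6 11:7 12:7 13:8 14:9


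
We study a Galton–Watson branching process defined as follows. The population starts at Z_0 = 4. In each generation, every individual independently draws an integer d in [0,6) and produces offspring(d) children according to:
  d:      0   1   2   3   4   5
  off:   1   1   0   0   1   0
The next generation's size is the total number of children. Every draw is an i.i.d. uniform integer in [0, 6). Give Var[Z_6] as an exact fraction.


Outcome values over d=0..5: [1, 1, 0, 0, 1, 0]
Σy = 3, Σy² = 3, M = 6
μ = 3/6 = 1/2,  σ² = 3/6 − (1/2)² = 1/4
V_0 = 0, E_0 = 4
V_1 = 1/4·E_0 + (1/2)²·V_0 = 1;  E_1 = 2
V_2 = 1/4·E_1 + (1/2)²·V_1 = 3/4;  E_2 = 1
V_3 = 1/4·E_2 + (1/2)²·V_2 = 7/16;  E_3 = 1/2
V_4 = 1/4·E_3 + (1/2)²·V_3 = 15/64;  E_4 = 1/4
V_5 = 1/4·E_4 + (1/2)²·V_4 = 31/256;  E_5 = 1/8
V_6 = 1/4·E_5 + (1/2)²·V_5 = 63/1024;  E_6 = 1/16

63/1024


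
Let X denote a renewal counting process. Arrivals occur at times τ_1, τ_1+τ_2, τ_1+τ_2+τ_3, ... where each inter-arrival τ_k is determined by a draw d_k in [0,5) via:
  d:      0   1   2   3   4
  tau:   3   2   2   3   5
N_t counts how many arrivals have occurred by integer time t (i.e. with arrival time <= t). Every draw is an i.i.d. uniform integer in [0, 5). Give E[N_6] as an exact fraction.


Inter-arrival values over d=0..4: [3, 2, 2, 3, 5]
Each d has probability 1/5, so the pmf of τ is: f(2) = 2/5, f(3) = 2/5, f(5) = 1/5
Renewal equation for m(n) = E[N_n]: condition on τ_1 = k (if k <= n, one arrival plus a fresh copy on the remaining n−k steps): m(n) = F(n) + Σ_{k<=n} f(k)·m(n−k), where F(n) = P(τ <= n) and m(0) = 0
m(1) = F(1) = 0
m(2) = F(2) = 2/5
m(3) = F(3) = 4/5
m(4) = F(4) + f(2)·m(2) = 4/5 + 2/5·2/5 = 24/25
m(5) = F(5) + f(2)·m(3) + f(3)·m(2) = 1 + 2/5·4/5 + 2/5·2/5 = 37/25
m(6) = F(6) + f(2)·m(4) + f(3)·m(3) = 1 + 2/5·24/25 + 2/5·4/5 = 213/125
E[N_6] = m(6) = 213/125

213/125


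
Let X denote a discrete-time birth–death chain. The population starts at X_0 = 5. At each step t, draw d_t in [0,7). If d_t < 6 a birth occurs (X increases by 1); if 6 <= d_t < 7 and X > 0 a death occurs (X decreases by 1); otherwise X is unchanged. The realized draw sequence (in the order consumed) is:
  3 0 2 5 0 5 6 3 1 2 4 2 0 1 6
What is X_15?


16

t=0: X=5, d=3 → birth, X_1=6
t=1: X=6, d=0 → birth, X_2=7
t=2: X=7, d=2 → birth, X_3=8
t=3: X=8, d=5 → birth, X_4=9
t=4: X=9, d=0 → birth, X_5=10
t=5: X=10, d=5 → birth, X_6=11
t=6: X=11, d=6 → death, X_7=10
t=7: X=10, d=3 → birth, X_8=11
t=8: X=11, d=1 → birth, X_9=12
t=9: X=12, d=2 → birth, X_10=13
t=10: X=13, d=4 → birth, X_11=14
t=11: X=14, d=2 → birth, X_12=15
t=12: X=15, d=0 → birth, X_13=16
t=13: X=16, d=1 → birth, X_14=17
t=14: X=17, d=6 → death, X_15=16


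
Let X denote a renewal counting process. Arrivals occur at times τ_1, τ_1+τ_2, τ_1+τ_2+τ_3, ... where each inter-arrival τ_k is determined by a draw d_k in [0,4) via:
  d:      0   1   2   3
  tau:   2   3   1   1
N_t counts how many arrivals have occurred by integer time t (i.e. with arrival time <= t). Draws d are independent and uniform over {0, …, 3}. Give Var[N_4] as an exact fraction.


167/256

Inter-arrival values over d=0..3: [2, 3, 1, 1]
Each d has probability 1/4, so the pmf of τ is: f(1) = 1/2, f(2) = 1/4, f(3) = 1/4
Let p_n(j) = P(N_n = j), with p_0 = [1]. Condition on τ_1: p_n(0) = P(τ > n), and for j >= 1, p_n(j) = Σ_{k<=n} f(k)·p_{n−k}(j−1)
p_1 = [1/2, 1/2]  (j = 0..1)
p_2 = [1/4, 1/2, 1/4]  (j = 0..2)
p_3 = [0, 1/2, 3/8, 1/8]  (j = 0..3)
p_4 = [0, 3/16, 1/2, 1/4, 1/16]  (j = 0..4)
E[N_4] = Σ j·p_4(j) = 35/16;  E[N_4²] = Σ j²·p_4(j) = 87/16
Var[N_4] = 87/16 − (35/16)² = 167/256


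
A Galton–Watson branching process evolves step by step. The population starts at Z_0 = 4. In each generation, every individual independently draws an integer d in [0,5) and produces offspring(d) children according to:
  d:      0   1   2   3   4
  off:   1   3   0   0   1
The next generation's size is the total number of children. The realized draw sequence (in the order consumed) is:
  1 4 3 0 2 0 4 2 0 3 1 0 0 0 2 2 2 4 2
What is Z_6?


gen 0: Z_0=4, draws=[1, 4, 3, 0], offspring=[3, 1, 0, 1], Z_1=5
gen 1: Z_1=5, draws=[2, 0, 4, 2, 0], offspring=[0, 1, 1, 0, 1], Z_2=3
gen 2: Z_2=3, draws=[3, 1, 0], offspring=[0, 3, 1], Z_3=4
gen 3: Z_3=4, draws=[0, 0, 2, 2], offspring=[1, 1, 0, 0], Z_4=2
gen 4: Z_4=2, draws=[2, 4], offspring=[0, 1], Z_5=1
gen 5: Z_5=1, draws=[2], offspring=[0], Z_6=0

0


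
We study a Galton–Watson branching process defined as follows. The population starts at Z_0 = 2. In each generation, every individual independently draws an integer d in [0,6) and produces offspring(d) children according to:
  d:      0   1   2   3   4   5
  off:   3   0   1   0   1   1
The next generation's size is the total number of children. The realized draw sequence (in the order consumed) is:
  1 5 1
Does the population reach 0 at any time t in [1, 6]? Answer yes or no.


gen 0: Z_0=2, draws=[1, 5], offspring=[0, 1], Z_1=1
gen 1: Z_1=1, draws=[1], offspring=[0], Z_2=0
gen 2: Z_2=0, draws=[], offspring=[], Z_3=0
gen 3: Z_3=0, draws=[], offspring=[], Z_4=0
gen 4: Z_4=0, draws=[], offspring=[], Z_5=0
gen 5: Z_5=0, draws=[], offspring=[], Z_6=0

yes


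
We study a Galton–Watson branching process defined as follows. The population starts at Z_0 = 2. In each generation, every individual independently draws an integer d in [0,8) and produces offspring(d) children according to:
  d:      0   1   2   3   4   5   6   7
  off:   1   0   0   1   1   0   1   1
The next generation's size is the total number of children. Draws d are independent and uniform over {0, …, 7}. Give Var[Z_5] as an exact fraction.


92634375/536870912

Outcome values over d=0..7: [1, 0, 0, 1, 1, 0, 1, 1]
Σy = 5, Σy² = 5, M = 8
μ = 5/8 = 5/8,  σ² = 5/8 − (5/8)² = 15/64
V_0 = 0, E_0 = 2
V_1 = 15/64·E_0 + (5/8)²·V_0 = 15/32;  E_1 = 5/4
V_2 = 15/64·E_1 + (5/8)²·V_1 = 975/2048;  E_2 = 25/32
V_3 = 15/64·E_2 + (5/8)²·V_2 = 48375/131072;  E_3 = 125/256
V_4 = 15/64·E_3 + (5/8)²·V_3 = 2169375/8388608;  E_4 = 625/2048
V_5 = 15/64·E_4 + (5/8)²·V_4 = 92634375/536870912;  E_5 = 3125/16384


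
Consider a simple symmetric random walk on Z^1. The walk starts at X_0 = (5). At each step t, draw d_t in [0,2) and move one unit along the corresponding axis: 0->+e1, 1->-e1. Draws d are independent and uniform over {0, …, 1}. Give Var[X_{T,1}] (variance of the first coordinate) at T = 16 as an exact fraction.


Outcome values over d=0..1: [1, -1]
Σy = 0, Σy² = 2, M = 2
μ = 0/2 = 0,  σ² = 2/2 − (0)² = 1
Independent increments: Var[X_16] = 16·σ² = 16·(1) = 16

16


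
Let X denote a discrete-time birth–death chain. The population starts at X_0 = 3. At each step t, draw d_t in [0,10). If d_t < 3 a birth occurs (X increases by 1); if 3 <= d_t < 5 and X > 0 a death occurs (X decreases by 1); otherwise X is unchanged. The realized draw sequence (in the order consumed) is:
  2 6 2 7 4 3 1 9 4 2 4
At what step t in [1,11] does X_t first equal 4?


t=0: X=3, d=2 → birth, X_1=4
t=1: X=4, d=6 → hold, X_2=4
t=2: X=4, d=2 → birth, X_3=5
t=3: X=5, d=7 → hold, X_4=5
t=4: X=5, d=4 → death, X_5=4
t=5: X=4, d=3 → death, X_6=3
t=6: X=3, d=1 → birth, X_7=4
t=7: X=4, d=9 → hold, X_8=4
t=8: X=4, d=4 → death, X_9=3
t=9: X=3, d=2 → birth, X_10=4
t=10: X=4, d=4 → death, X_11=3

1


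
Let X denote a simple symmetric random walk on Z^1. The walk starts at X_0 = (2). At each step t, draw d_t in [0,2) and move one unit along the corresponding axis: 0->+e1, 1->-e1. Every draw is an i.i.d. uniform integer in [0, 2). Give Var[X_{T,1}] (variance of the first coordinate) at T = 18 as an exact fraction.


Outcome values over d=0..1: [1, -1]
Σy = 0, Σy² = 2, M = 2
μ = 0/2 = 0,  σ² = 2/2 − (0)² = 1
Independent increments: Var[X_18] = 18·σ² = 18·(1) = 18

18


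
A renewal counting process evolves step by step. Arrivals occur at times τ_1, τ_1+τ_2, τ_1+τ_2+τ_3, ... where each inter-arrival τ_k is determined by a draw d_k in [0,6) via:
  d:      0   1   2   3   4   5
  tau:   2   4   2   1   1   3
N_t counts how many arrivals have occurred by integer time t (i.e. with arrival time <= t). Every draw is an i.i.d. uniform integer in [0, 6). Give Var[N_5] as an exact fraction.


169517/236196

Inter-arrival values over d=0..5: [2, 4, 2, 1, 1, 3]
Each d has probability 1/6, so the pmf of τ is: f(1) = 1/3, f(2) = 1/3, f(3) = 1/6, f(4) = 1/6
Let p_n(j) = P(N_n = j), with p_0 = [1]. Condition on τ_1: p_n(0) = P(τ > n), and for j >= 1, p_n(j) = Σ_{k<=n} f(k)·p_{n−k}(j−1)
p_1 = [2/3, 1/3]  (j = 0..1)
p_2 = [1/3, 5/9, 1/9]  (j = 0..2)
p_3 = [1/6, 1/2, 8/27, 1/27]  (j = 0..3)
p_4 = [0, 4/9, 11/27, 11/81, 1/81]  (j = 0..4)
p_5 = [0, 2/9, 25/54, 41/162, 14/243, 1/243]  (j = 0..5)
E[N_5] = Σ j·p_5(j) = 1049/486;  E[N_5²] = Σ j²·p_5(j) = 871/162
Var[N_5] = 871/162 − (1049/486)² = 169517/236196


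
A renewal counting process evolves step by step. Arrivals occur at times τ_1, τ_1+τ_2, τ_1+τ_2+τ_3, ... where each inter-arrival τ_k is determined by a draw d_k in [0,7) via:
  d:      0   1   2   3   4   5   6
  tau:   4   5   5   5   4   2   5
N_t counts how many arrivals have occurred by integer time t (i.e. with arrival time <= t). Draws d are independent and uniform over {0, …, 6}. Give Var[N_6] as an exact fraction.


11738/117649

Inter-arrival values over d=0..6: [4, 5, 5, 5, 4, 2, 5]
Each d has probability 1/7, so the pmf of τ is: f(2) = 1/7, f(4) = 2/7, f(5) = 4/7
Let p_n(j) = P(N_n = j), with p_0 = [1]. Condition on τ_1: p_n(0) = P(τ > n), and for j >= 1, p_n(j) = Σ_{k<=n} f(k)·p_{n−k}(j−1)
p_1 = [1]  (j = 0)
p_2 = [6/7, 1/7]  (j = 0..1)
p_3 = [6/7, 1/7]  (j = 0..1)
p_4 = [4/7, 20/49, 1/49]  (j = 0..2)
p_5 = [0, 48/49, 1/49]  (j = 0..2)
p_6 = [0, 44/49, 34/343, 1/343]  (j = 0..3)
E[N_6] = Σ j·p_6(j) = 379/343;  E[N_6²] = Σ j²·p_6(j) = 453/343
Var[N_6] = 453/343 − (379/343)² = 11738/117649


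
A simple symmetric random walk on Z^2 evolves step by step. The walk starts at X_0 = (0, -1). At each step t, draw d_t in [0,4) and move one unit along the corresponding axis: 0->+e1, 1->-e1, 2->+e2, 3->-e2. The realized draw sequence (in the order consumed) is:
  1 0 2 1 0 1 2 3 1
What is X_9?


(-2, 0)

t=0: X=(0, -1), d=1 → -e1, X_1=(-1, -1)
t=1: X=(-1, -1), d=0 → +e1, X_2=(0, -1)
t=2: X=(0, -1), d=2 → +e2, X_3=(0, 0)
t=3: X=(0, 0), d=1 → -e1, X_4=(-1, 0)
t=4: X=(-1, 0), d=0 → +e1, X_5=(0, 0)
t=5: X=(0, 0), d=1 → -e1, X_6=(-1, 0)
t=6: X=(-1, 0), d=2 → +e2, X_7=(-1, 1)
t=7: X=(-1, 1), d=3 → -e2, X_8=(-1, 0)
t=8: X=(-1, 0), d=1 → -e1, X_9=(-2, 0)


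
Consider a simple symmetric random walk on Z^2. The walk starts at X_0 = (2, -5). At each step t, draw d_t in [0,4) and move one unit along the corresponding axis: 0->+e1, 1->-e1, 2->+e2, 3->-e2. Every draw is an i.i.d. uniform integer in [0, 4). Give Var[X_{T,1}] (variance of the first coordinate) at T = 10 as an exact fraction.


Outcome values over d=0..3: [1, -1, 0, 0]
Σy = 0, Σy² = 2, M = 4
μ = 0/4 = 0,  σ² = 2/4 − (0)² = 1/2
Independent increments: Var[X_10] = 10·σ² = 10·(1/2) = 5

5


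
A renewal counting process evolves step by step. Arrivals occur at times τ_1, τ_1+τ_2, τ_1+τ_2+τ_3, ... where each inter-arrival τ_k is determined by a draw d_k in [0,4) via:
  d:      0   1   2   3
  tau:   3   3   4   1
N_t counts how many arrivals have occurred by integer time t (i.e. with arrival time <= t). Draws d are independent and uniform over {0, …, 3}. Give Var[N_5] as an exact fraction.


511239/1048576

Inter-arrival values over d=0..3: [3, 3, 4, 1]
Each d has probability 1/4, so the pmf of τ is: f(1) = 1/4, f(3) = 1/2, f(4) = 1/4
Let p_n(j) = P(N_n = j), with p_0 = [1]. Condition on τ_1: p_n(0) = P(τ > n), and for j >= 1, p_n(j) = Σ_{k<=n} f(k)·p_{n−k}(j−1)
p_1 = [3/4, 1/4]  (j = 0..1)
p_2 = [3/4, 3/16, 1/16]  (j = 0..2)
p_3 = [1/4, 11/16, 3/64, 1/64]  (j = 0..3)
p_4 = [0, 11/16, 19/64, 3/256, 1/256]  (j = 0..4)
p_5 = [0, 9/16, 21/64, 27/256, 3/1024, 1/1024]  (j = 0..5)
E[N_5] = Σ j·p_5(j) = 1589/1024;  E[N_5²] = Σ j²·p_5(j) = 2965/1024
Var[N_5] = 2965/1024 − (1589/1024)² = 511239/1048576


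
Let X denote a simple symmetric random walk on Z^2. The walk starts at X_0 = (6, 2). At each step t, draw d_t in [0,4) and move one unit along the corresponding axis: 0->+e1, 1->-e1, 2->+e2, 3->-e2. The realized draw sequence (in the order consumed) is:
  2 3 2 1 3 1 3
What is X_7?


(4, 1)

t=0: X=(6, 2), d=2 → +e2, X_1=(6, 3)
t=1: X=(6, 3), d=3 → -e2, X_2=(6, 2)
t=2: X=(6, 2), d=2 → +e2, X_3=(6, 3)
t=3: X=(6, 3), d=1 → -e1, X_4=(5, 3)
t=4: X=(5, 3), d=3 → -e2, X_5=(5, 2)
t=5: X=(5, 2), d=1 → -e1, X_6=(4, 2)
t=6: X=(4, 2), d=3 → -e2, X_7=(4, 1)


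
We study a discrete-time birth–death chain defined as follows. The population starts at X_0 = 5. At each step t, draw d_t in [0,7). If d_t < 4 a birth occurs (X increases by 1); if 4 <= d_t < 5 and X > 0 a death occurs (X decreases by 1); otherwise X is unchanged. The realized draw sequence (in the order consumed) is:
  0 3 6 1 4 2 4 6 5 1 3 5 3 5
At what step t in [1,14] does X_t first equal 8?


t=0: X=5, d=0 → birth, X_1=6
t=1: X=6, d=3 → birth, X_2=7
t=2: X=7, d=6 → hold, X_3=7
t=3: X=7, d=1 → birth, X_4=8
t=4: X=8, d=4 → death, X_5=7
t=5: X=7, d=2 → birth, X_6=8
t=6: X=8, d=4 → death, X_7=7
t=7: X=7, d=6 → hold, X_8=7
t=8: X=7, d=5 → hold, X_9=7
t=9: X=7, d=1 → birth, X_10=8
t=10: X=8, d=3 → birth, X_11=9
t=11: X=9, d=5 → hold, X_12=9
t=12: X=9, d=3 → birth, X_13=10
t=13: X=10, d=5 → hold, X_14=10

4


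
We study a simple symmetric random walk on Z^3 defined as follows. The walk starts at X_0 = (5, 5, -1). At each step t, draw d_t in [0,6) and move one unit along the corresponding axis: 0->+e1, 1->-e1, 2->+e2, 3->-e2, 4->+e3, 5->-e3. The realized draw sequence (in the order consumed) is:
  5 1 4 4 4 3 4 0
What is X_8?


(5, 4, 2)

t=0: X=(5, 5, -1), d=5 → -e3, X_1=(5, 5, -2)
t=1: X=(5, 5, -2), d=1 → -e1, X_2=(4, 5, -2)
t=2: X=(4, 5, -2), d=4 → +e3, X_3=(4, 5, -1)
t=3: X=(4, 5, -1), d=4 → +e3, X_4=(4, 5, 0)
t=4: X=(4, 5, 0), d=4 → +e3, X_5=(4, 5, 1)
t=5: X=(4, 5, 1), d=3 → -e2, X_6=(4, 4, 1)
t=6: X=(4, 4, 1), d=4 → +e3, X_7=(4, 4, 2)
t=7: X=(4, 4, 2), d=0 → +e1, X_8=(5, 4, 2)


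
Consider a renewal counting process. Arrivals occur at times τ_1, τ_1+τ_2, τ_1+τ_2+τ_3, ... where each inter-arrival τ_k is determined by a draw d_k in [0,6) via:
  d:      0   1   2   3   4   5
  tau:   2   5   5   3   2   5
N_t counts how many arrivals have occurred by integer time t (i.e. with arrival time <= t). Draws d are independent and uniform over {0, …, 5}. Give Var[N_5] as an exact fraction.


Inter-arrival values over d=0..5: [2, 5, 5, 3, 2, 5]
Each d has probability 1/6, so the pmf of τ is: f(2) = 1/3, f(3) = 1/6, f(5) = 1/2
Let p_n(j) = P(N_n = j), with p_0 = [1]. Condition on τ_1: p_n(0) = P(τ > n), and for j >= 1, p_n(j) = Σ_{k<=n} f(k)·p_{n−k}(j−1)
p_1 = [1]  (j = 0)
p_2 = [2/3, 1/3]  (j = 0..1)
p_3 = [1/2, 1/2]  (j = 0..1)
p_4 = [1/2, 7/18, 1/9]  (j = 0..2)
p_5 = [0, 7/9, 2/9]  (j = 0..2)
E[N_5] = Σ j·p_5(j) = 11/9;  E[N_5²] = Σ j²·p_5(j) = 5/3
Var[N_5] = 5/3 − (11/9)² = 14/81

14/81


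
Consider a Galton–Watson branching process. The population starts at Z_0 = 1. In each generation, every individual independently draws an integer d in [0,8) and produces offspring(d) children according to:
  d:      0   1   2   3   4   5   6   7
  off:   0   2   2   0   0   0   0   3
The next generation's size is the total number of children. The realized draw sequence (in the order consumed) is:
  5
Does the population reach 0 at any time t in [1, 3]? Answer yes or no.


yes

gen 0: Z_0=1, draws=[5], offspring=[0], Z_1=0
gen 1: Z_1=0, draws=[], offspring=[], Z_2=0
gen 2: Z_2=0, draws=[], offspring=[], Z_3=0


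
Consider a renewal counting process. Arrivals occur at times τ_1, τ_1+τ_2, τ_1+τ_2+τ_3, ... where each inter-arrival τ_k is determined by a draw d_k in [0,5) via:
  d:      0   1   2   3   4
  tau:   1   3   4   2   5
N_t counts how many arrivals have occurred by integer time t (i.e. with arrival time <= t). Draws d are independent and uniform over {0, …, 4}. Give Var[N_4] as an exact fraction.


210384/390625

Inter-arrival values over d=0..4: [1, 3, 4, 2, 5]
Each d has probability 1/5, so the pmf of τ is: f(1) = 1/5, f(2) = 1/5, f(3) = 1/5, f(4) = 1/5, f(5) = 1/5
Let p_n(j) = P(N_n = j), with p_0 = [1]. Condition on τ_1: p_n(0) = P(τ > n), and for j >= 1, p_n(j) = Σ_{k<=n} f(k)·p_{n−k}(j−1)
p_1 = [4/5, 1/5]  (j = 0..1)
p_2 = [3/5, 9/25, 1/25]  (j = 0..2)
p_3 = [2/5, 12/25, 14/125, 1/125]  (j = 0..3)
p_4 = [1/5, 14/25, 26/125, 19/625, 1/625]  (j = 0..4)
E[N_4] = Σ j·p_4(j) = 671/625;  E[N_4²] = Σ j²·p_4(j) = 1057/625
Var[N_4] = 1057/625 − (671/625)² = 210384/390625


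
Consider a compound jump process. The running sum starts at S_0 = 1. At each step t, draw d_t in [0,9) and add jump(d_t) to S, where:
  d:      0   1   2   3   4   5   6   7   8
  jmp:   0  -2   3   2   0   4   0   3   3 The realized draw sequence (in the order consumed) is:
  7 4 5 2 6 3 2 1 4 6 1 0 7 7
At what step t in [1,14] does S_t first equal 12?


t=0: S=1, d=7, jump=3, S_1=4
t=1: S=4, d=4, jump=0, S_2=4
t=2: S=4, d=5, jump=4, S_3=8
t=3: S=8, d=2, jump=3, S_4=11
t=4: S=11, d=6, jump=0, S_5=11
t=5: S=11, d=3, jump=2, S_6=13
t=6: S=13, d=2, jump=3, S_7=16
t=7: S=16, d=1, jump=-2, S_8=14
t=8: S=14, d=4, jump=0, S_9=14
t=9: S=14, d=6, jump=0, S_10=14
t=10: S=14, d=1, jump=-2, S_11=12
t=11: S=12, d=0, jump=0, S_12=12
t=12: S=12, d=7, jump=3, S_13=15
t=13: S=15, d=7, jump=3, S_14=18

11


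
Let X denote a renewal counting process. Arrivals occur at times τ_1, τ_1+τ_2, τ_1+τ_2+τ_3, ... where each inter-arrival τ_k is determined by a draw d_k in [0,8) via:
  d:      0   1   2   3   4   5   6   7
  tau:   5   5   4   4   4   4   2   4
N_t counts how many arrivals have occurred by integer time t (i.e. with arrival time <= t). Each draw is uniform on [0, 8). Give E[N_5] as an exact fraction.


Inter-arrival values over d=0..7: [5, 5, 4, 4, 4, 4, 2, 4]
Each d has probability 1/8, so the pmf of τ is: f(2) = 1/8, f(4) = 5/8, f(5) = 1/4
Renewal equation for m(n) = E[N_n]: condition on τ_1 = k (if k <= n, one arrival plus a fresh copy on the remaining n−k steps): m(n) = F(n) + Σ_{k<=n} f(k)·m(n−k), where F(n) = P(τ <= n) and m(0) = 0
m(1) = F(1) = 0
m(2) = F(2) = 1/8
m(3) = F(3) = 1/8
m(4) = F(4) + f(2)·m(2) = 3/4 + 1/8·1/8 = 49/64
m(5) = F(5) + f(2)·m(3) = 1 + 1/8·1/8 = 65/64
E[N_5] = m(5) = 65/64

65/64


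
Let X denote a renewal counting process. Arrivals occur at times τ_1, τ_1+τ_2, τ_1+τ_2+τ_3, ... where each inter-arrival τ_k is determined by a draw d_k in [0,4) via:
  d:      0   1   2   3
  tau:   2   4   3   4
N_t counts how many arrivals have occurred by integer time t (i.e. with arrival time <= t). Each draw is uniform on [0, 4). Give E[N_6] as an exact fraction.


Inter-arrival values over d=0..3: [2, 4, 3, 4]
Each d has probability 1/4, so the pmf of τ is: f(2) = 1/4, f(3) = 1/4, f(4) = 1/2
Renewal equation for m(n) = E[N_n]: condition on τ_1 = k (if k <= n, one arrival plus a fresh copy on the remaining n−k steps): m(n) = F(n) + Σ_{k<=n} f(k)·m(n−k), where F(n) = P(τ <= n) and m(0) = 0
m(1) = F(1) = 0
m(2) = F(2) = 1/4
m(3) = F(3) = 1/2
m(4) = F(4) + f(2)·m(2) = 1 + 1/4·1/4 = 17/16
m(5) = F(5) + f(2)·m(3) + f(3)·m(2) = 1 + 1/4·1/2 + 1/4·1/4 = 19/16
m(6) = F(6) + f(2)·m(4) + f(3)·m(3) + f(4)·m(2) = 1 + 1/4·17/16 + 1/4·1/2 + 1/2·1/4 = 97/64
E[N_6] = m(6) = 97/64

97/64


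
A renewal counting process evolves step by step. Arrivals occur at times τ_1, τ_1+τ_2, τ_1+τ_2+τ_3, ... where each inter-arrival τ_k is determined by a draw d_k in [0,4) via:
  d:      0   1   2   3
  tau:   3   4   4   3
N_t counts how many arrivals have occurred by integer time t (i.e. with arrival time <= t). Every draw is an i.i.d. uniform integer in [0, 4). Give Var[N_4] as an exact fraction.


Inter-arrival values over d=0..3: [3, 4, 4, 3]
Each d has probability 1/4, so the pmf of τ is: f(3) = 1/2, f(4) = 1/2
Let p_n(j) = P(N_n = j), with p_0 = [1]. Condition on τ_1: p_n(0) = P(τ > n), and for j >= 1, p_n(j) = Σ_{k<=n} f(k)·p_{n−k}(j−1)
p_1 = [1]  (j = 0)
p_2 = [1]  (j = 0)
p_3 = [1/2, 1/2]  (j = 0..1)
p_4 = [0, 1]  (j = 0..1)
E[N_4] = Σ j·p_4(j) = 1;  E[N_4²] = Σ j²·p_4(j) = 1
Var[N_4] = 1 − (1)² = 0

0


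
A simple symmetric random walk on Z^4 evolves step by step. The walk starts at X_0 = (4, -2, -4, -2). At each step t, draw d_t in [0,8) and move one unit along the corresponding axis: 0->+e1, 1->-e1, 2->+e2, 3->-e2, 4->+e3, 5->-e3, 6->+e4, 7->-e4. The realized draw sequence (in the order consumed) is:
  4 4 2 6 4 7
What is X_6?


t=0: X=(4, -2, -4, -2), d=4 → +e3, X_1=(4, -2, -3, -2)
t=1: X=(4, -2, -3, -2), d=4 → +e3, X_2=(4, -2, -2, -2)
t=2: X=(4, -2, -2, -2), d=2 → +e2, X_3=(4, -1, -2, -2)
t=3: X=(4, -1, -2, -2), d=6 → +e4, X_4=(4, -1, -2, -1)
t=4: X=(4, -1, -2, -1), d=4 → +e3, X_5=(4, -1, -1, -1)
t=5: X=(4, -1, -1, -1), d=7 → -e4, X_6=(4, -1, -1, -2)

(4, -1, -1, -2)


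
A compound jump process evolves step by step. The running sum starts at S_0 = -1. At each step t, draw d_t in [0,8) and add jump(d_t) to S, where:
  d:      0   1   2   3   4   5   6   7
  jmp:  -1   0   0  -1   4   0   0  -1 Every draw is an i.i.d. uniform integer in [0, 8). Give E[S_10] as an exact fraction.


Outcome values over d=0..7: [-1, 0, 0, -1, 4, 0, 0, -1]
Σy = 1, Σy² = 19, M = 8
μ = 1/8 = 1/8,  σ² = 19/8 − (1/8)² = 151/64
E[S_10] = -1 + 10·(1/8) = 1/4

1/4


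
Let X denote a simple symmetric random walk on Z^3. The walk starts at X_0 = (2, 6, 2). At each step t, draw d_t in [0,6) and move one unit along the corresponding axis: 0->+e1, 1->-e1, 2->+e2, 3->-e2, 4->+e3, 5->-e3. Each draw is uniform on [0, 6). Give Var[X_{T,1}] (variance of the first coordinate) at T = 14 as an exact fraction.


Outcome values over d=0..5: [1, -1, 0, 0, 0, 0]
Σy = 0, Σy² = 2, M = 6
μ = 0/6 = 0,  σ² = 2/6 − (0)² = 1/3
Independent increments: Var[X_14] = 14·σ² = 14·(1/3) = 14/3

14/3
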